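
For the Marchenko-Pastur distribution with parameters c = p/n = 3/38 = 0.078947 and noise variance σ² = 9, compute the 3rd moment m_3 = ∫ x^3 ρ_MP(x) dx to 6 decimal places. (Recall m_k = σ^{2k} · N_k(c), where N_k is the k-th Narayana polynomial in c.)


E[X³] = σ⁶ (1 + 3c + c²) (third MP moment). With σ² = 9 (so σ⁶ = 729) and c = 3/38 = 0.078947: E[X³] = 729 · (1 + 3·0.078947 + (0.078947)²) = 729 · 1.243075.

So E[X^3] = 906.201524.


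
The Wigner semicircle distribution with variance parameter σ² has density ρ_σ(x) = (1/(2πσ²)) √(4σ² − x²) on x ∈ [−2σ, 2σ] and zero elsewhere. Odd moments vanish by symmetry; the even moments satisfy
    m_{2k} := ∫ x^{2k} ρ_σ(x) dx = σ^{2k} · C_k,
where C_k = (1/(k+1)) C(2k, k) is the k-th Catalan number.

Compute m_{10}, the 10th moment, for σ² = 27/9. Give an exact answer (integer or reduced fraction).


By the scaled semicircle moment identity, m_{2k} = σ^{2k} · C_k with k = 5.
C_5 = (1/(k+1)) · C(2k, k) = (1/6) · C(10, 5) = (1/6) · 252 = 42.
σ^{2k} = (σ²)^k = (27/9)^5 = 243.

Therefore m_{10} = σ^{10} · C_5 = 243 · 42 = 10206.


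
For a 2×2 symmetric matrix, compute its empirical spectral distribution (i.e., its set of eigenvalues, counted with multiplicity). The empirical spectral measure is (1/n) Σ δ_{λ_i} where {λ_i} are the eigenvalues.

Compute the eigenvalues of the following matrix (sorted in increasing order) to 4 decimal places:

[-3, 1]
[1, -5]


Since M is real symmetric, both eigenvalues are real; they are the roots of det(λI − M) = λ² − (tr M) λ + det M.
tr M = -3 + (-5) = -8.
det M = (-3)·(-5) − 1² = 15 − 1 = 14.
Characteristic polynomial: λ² + 8λ + 14 = 0.
Discriminant Δ = (tr M)² − 4·det M = 64 − 56 = 8; √Δ = 2.828427.
λ = (tr M ± √Δ)/2 = (-8 ± 2.828427)/2, giving (tr M − √Δ)/2 = -5.4142 and (tr M + √Δ)/2 = -2.5858.

Eigenvalues sorted in increasing order: [-5.4142, -2.5858].


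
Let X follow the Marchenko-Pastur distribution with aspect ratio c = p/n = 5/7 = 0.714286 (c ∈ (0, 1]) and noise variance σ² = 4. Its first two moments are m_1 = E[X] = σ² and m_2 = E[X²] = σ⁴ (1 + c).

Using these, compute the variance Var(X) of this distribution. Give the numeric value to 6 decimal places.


m_1 = E[X] = σ² = 4, so m_1² = 16.
m_2 = E[X²] = σ⁴ (1 + c) = 16 · (1 + 0.714286) = 16 · 1.714286 = 27.428571.
(Note m_2 − m_1² simplifies to c · σ⁴ = 0.714286 · 16.)

Var(X) = m_2 − m_1² = 27.428571 − 16 = 11.428571.


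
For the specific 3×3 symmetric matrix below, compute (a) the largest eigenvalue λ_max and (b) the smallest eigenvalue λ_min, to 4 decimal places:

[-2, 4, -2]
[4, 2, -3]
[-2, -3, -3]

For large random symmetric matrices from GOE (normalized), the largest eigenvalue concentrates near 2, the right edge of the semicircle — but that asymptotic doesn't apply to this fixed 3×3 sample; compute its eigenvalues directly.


Since M is real symmetric, all three eigenvalues are real; they are the roots of det(λI − M) = λ³ − (tr M) λ² + s λ − det M, where s is the sum of the principal 2×2 minors.
tr M = -2 + 2 + (-3) = -3.
s = ((-2)·2 − 4²) + ((-2)·(-3) − (-2)²) + (2·(-3) − (-3)²) = -20 + 2 + (-15) = -33.
det M (expand along row 1) = (-2)·(-15) − 4·(-18) + (-2)·(-8) = 118.
Characteristic polynomial: λ³ + 3λ² − 33λ − 118 = 0.
Substitute λ = y + (tr M)/3 = y − 1.000000 to remove the quadratic term: y³ + p·y + q = 0 with p = s − (tr M)²/3 = -36.000000 and q = −2(tr M)³/27 + (tr M)·s/3 − det M = -83.000000.
Three real roots ⇒ use the trigonometric (Viète) form: r = 2√(−p/3) = 6.928203, φ = arccos(3q/(p·r)) = arccos(0.998335) = 0.057717 rad.
y_k = r·cos(φ/3 − 2πk/3) for k = 0, 1, 2 gives y = 6.926921, -3.348034, -3.578887.
λ_k = y_k − 1.000000 gives λ = 5.9269, -4.3480, -4.5789 (check: the sum is -3.0000 = tr M).

Hence λ_max = 5.9269 and λ_min = -4.5789.


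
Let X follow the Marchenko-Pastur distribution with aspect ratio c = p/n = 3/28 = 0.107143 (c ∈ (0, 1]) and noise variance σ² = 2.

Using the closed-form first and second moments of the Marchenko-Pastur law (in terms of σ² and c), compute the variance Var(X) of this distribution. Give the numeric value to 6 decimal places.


Recall the MP moments m_1 = E[X] = σ² and m_2 = E[X²] = σ⁴ (1 + c).
m_1 = E[X] = σ² = 2, so m_1² = 4.
m_2 = E[X²] = σ⁴ (1 + c) = 4 · (1 + 0.107143) = 4 · 1.107143 = 4.428571.
(Note m_2 − m_1² simplifies to c · σ⁴ = 0.107143 · 4.)

Var(X) = m_2 − m_1² = 4.428571 − 4 = 0.428571.


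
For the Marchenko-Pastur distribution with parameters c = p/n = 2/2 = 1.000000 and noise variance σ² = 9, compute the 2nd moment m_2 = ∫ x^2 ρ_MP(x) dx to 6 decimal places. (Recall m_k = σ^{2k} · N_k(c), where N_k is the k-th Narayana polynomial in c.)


E[X²] = σ⁴ (1 + c) (second MP moment). With σ² = 9 (so σ⁴ = 81) and c = 2/2 = 1.000000: E[X²] = 81 · (1 + 1.000000) = 81 · 2.000000.

So E[X^2] = 162.000000.


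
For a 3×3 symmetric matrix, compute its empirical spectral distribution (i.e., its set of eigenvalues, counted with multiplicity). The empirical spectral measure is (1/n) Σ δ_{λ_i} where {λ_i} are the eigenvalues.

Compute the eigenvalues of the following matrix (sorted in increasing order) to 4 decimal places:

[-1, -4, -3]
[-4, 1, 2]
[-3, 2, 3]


Since M is real symmetric, all three eigenvalues are real; they are the roots of det(λI − M) = λ³ − (tr M) λ² + s λ − det M, where s is the sum of the principal 2×2 minors.
tr M = -1 + 1 + 3 = 3.
s = ((-1)·1 − (-4)²) + ((-1)·3 − (-3)²) + (1·3 − 2²) = -17 + (-12) + (-1) = -30.
det M (expand along row 1) = (-1)·(-1) − (-4)·(-6) + (-3)·(-5) = -8.
Characteristic polynomial: λ³ − 3λ² − 30λ + 8 = 0.
Substitute λ = y + (tr M)/3 = y + 1.000000 to remove the quadratic term: y³ + p·y + q = 0 with p = s − (tr M)²/3 = -33.000000 and q = −2(tr M)³/27 + (tr M)·s/3 − det M = -24.000000.
Three real roots ⇒ use the trigonometric (Viète) form: r = 2√(−p/3) = 6.633250, φ = arccos(3q/(p·r)) = arccos(0.328921) = 1.235635 rad.
y_k = r·cos(φ/3 − 2πk/3) for k = 0, 1, 2 gives y = 6.078514, -0.739529, -5.338985.
λ_k = y_k + 1.000000 gives λ = 7.0785, 0.2605, -4.3390 (check: the sum is 3.0000 = tr M).

Eigenvalues sorted in increasing order: [-4.3390, 0.2605, 7.0785].


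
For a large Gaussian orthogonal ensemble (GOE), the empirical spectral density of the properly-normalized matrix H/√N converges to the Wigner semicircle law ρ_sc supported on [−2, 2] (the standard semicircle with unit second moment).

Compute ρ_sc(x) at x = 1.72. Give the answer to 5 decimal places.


ρ_sc(x) = (1/(2π)) √(4 − x²). With x = 1.72:
  4 − x² = 4 − (1.72)² = 4 − 2.958400 = 1.041600.
  √(4 − x²) = 1.020588.
  1/(2π) = 0.159155.
  ρ_sc(1.72) = 0.159155 · 1.020588 = 0.162432.

Rounded to 5 decimal places: ρ_sc(1.72) ≈ 0.16243.


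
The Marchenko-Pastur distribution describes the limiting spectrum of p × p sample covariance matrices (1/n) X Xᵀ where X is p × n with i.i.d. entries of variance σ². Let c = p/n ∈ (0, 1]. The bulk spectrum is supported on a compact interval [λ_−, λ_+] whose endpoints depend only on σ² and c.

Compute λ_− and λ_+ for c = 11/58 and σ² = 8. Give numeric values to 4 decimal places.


c = 11/58 = 0.189655; √c = 0.435494.
λ_− = σ² (1 − √c)² = 8 · (1 − 0.435494)² = 8 · (0.564506)² = 2.549335.
λ_+ = σ² (1 + √c)² = 8 · (1 + 0.435494)² = 8 · (1.435494)² = 16.485148.

Rounded to 4 decimal places: λ_− ≈ 2.5493, λ_+ ≈ 16.4851.


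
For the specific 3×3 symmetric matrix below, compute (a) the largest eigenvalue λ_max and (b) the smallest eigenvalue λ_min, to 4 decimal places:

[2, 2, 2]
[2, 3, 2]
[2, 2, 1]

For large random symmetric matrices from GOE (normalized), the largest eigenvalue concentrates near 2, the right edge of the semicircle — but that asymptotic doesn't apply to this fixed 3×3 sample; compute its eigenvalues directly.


Since M is real symmetric, all three eigenvalues are real; they are the roots of det(λI − M) = λ³ − (tr M) λ² + s λ − det M, where s is the sum of the principal 2×2 minors.
tr M = 2 + 3 + 1 = 6.
s = (2·3 − 2²) + (2·1 − 2²) + (3·1 − 2²) = 2 + (-2) + (-1) = -1.
det M (expand along row 1) = 2·(-1) − 2·(-2) + 2·(-2) = -2.
Characteristic polynomial: λ³ − 6λ² − λ + 2 = 0.
Substitute λ = y + (tr M)/3 = y + 2.000000 to remove the quadratic term: y³ + p·y + q = 0 with p = s − (tr M)²/3 = -13.000000 and q = −2(tr M)³/27 + (tr M)·s/3 − det M = -16.000000.
Three real roots ⇒ use the trigonometric (Viète) form: r = 2√(−p/3) = 4.163332, φ = arccos(3q/(p·r)) = arccos(0.886864) = 0.480284 rad.
y_k = r·cos(φ/3 − 2πk/3) for k = 0, 1, 2 gives y = 4.110092, -1.480279, -2.629813.
λ_k = y_k + 2.000000 gives λ = 6.1101, 0.5197, -0.6298 (check: the sum is 6.0000 = tr M).

Hence λ_max = 6.1101 and λ_min = -0.6298.


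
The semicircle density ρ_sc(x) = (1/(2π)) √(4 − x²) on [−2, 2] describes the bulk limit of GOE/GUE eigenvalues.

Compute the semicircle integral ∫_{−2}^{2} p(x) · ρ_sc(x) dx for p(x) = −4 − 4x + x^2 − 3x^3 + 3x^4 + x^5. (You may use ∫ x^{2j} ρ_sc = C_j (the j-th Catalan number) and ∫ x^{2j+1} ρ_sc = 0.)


Write p(x) = Σ a_i x^i, split into monomials and integrate each against ρ_sc separately.
Using ∫ x^{2j} ρ_sc = C_j = (1/(j+1)) C(2j, j) (Catalan numbers) and ∫ x^{2j+1} ρ_sc = 0 (odd monomials vanish by symmetry):
  i = 0 (even): a_0 · C_{0} = -4 · 1 = -4
  i = 1 (odd): ∫ x^1 ρ_sc = 0 (vanishes)
  i = 2 (even): a_2 · C_{1} = 1 · 1 = 1
  i = 3 (odd): ∫ x^3 ρ_sc = 0 (vanishes)
  i = 4 (even): a_4 · C_{2} = 3 · 2 = 6
  i = 5 (odd): ∫ x^5 ρ_sc = 0 (vanishes)

Summing the contributions: ∫_{−2}^{2} p(x) ρ_sc(x) dx = (-4) + 1 + 6 = 3.


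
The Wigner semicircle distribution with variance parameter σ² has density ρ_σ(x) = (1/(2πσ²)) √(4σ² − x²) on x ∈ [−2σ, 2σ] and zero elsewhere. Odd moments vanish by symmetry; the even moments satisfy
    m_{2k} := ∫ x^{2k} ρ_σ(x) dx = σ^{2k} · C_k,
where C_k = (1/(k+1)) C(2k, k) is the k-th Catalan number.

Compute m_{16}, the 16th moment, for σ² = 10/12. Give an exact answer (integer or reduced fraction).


By the scaled semicircle moment identity, m_{2k} = σ^{2k} · C_k with k = 8.
C_8 = (1/(k+1)) · C(2k, k) = (1/9) · C(16, 8) = (1/9) · 12870 = 1430.
σ^{2k} = (σ²)^k = (10/12)^8 = 390625/1679616.

Therefore m_{16} = σ^{16} · C_8 = (390625/1679616) · 1430 = 279296875/839808.


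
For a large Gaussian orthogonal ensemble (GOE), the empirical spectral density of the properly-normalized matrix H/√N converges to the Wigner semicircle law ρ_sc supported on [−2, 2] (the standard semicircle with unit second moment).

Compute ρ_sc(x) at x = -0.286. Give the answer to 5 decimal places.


ρ_sc(x) = (1/(2π)) √(4 − x²). With x = -0.286:
  4 − x² = 4 − (-0.286)² = 4 − 0.081796 = 3.918204.
  √(4 − x²) = 1.979445.
  1/(2π) = 0.159155.
  ρ_sc(-0.286) = 0.159155 · 1.979445 = 0.315039.

Rounded to 5 decimal places: ρ_sc(-0.286) ≈ 0.31504.


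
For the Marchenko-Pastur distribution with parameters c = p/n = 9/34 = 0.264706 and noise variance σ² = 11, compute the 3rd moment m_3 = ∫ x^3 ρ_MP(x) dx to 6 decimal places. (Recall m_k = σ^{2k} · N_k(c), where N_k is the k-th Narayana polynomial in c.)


E[X³] = σ⁶ (1 + 3c + c²) (third MP moment). With σ² = 11 (so σ⁶ = 1331) and c = 9/34 = 0.264706: E[X³] = 1331 · (1 + 3·0.264706 + (0.264706)²) = 1331 · 1.864187.

So E[X^3] = 2481.232699.


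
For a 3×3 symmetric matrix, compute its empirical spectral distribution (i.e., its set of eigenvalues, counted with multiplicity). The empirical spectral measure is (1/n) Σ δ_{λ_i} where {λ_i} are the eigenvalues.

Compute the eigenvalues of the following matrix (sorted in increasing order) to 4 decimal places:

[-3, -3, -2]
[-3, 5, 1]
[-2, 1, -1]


Since M is real symmetric, all three eigenvalues are real; they are the roots of det(λI − M) = λ³ − (tr M) λ² + s λ − det M, where s is the sum of the principal 2×2 minors.
tr M = -3 + 5 + (-1) = 1.
s = ((-3)·5 − (-3)²) + ((-3)·(-1) − (-2)²) + (5·(-1) − 1²) = -24 + (-1) + (-6) = -31.
det M (expand along row 1) = (-3)·(-6) − (-3)·5 + (-2)·7 = 19.
Characteristic polynomial: λ³ − λ² − 31λ − 19 = 0.
Substitute λ = y + (tr M)/3 = y + 0.333333 to remove the quadratic term: y³ + p·y + q = 0 with p = s − (tr M)²/3 = -31.333333 and q = −2(tr M)³/27 + (tr M)·s/3 − det M = -29.407407.
Three real roots ⇒ use the trigonometric (Viète) form: r = 2√(−p/3) = 6.463573, φ = arccos(3q/(p·r)) = arccos(0.435611) = 1.120079 rad.
y_k = r·cos(φ/3 − 2πk/3) for k = 0, 1, 2 gives y = 6.018279, -0.967431, -5.050848.
λ_k = y_k + 0.333333 gives λ = 6.3516, -0.6341, -4.7175 (check: the sum is 1.0000 = tr M).

Eigenvalues sorted in increasing order: [-4.7175, -0.6341, 6.3516].


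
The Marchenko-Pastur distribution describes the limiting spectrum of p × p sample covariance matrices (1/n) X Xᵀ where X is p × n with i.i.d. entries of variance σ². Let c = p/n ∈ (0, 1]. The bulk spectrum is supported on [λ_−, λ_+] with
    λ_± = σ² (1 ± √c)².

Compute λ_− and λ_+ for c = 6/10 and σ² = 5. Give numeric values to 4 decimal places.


c = 6/10 = 0.600000; √c = 0.774597.
λ_− = σ² (1 − √c)² = 5 · (1 − 0.774597)² = 5 · (0.225403)² = 0.254033.
λ_+ = σ² (1 + √c)² = 5 · (1 + 0.774597)² = 5 · (1.774597)² = 15.745967.

Rounded to 4 decimal places: λ_− ≈ 0.2540, λ_+ ≈ 15.7460.


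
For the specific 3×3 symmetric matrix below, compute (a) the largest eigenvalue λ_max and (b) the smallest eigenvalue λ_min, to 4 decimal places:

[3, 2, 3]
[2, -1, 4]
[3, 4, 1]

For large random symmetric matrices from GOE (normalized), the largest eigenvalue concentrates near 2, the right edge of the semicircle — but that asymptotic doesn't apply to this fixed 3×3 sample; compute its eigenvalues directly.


Since M is real symmetric, all three eigenvalues are real; they are the roots of det(λI − M) = λ³ − (tr M) λ² + s λ − det M, where s is the sum of the principal 2×2 minors.
tr M = 3 + (-1) + 1 = 3.
s = (3·(-1) − 2²) + (3·1 − 3²) + ((-1)·1 − 4²) = -7 + (-6) + (-17) = -30.
det M (expand along row 1) = 3·(-17) − 2·(-10) + 3·11 = 2.
Characteristic polynomial: λ³ − 3λ² − 30λ − 2 = 0.
Substitute λ = y + (tr M)/3 = y + 1.000000 to remove the quadratic term: y³ + p·y + q = 0 with p = s − (tr M)²/3 = -33.000000 and q = −2(tr M)³/27 + (tr M)·s/3 − det M = -34.000000.
Three real roots ⇒ use the trigonometric (Viète) form: r = 2√(−p/3) = 6.633250, φ = arccos(3q/(p·r)) = arccos(0.465972) = 1.086063 rad.
y_k = r·cos(φ/3 − 2πk/3) for k = 0, 1, 2 gives y = 6.203302, -1.067127, -5.136174.
λ_k = y_k + 1.000000 gives λ = 7.2033, -0.0671, -4.1362 (check: the sum is 3.0000 = tr M).

Hence λ_max = 7.2033 and λ_min = -4.1362.


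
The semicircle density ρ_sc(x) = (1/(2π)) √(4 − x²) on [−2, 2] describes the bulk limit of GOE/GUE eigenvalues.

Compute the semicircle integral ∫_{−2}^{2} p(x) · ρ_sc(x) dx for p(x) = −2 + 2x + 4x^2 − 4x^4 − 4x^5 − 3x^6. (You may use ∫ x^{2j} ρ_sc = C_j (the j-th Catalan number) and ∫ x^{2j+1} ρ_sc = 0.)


Write p(x) = Σ a_i x^i, split into monomials and integrate each against ρ_sc separately.
Using ∫ x^{2j} ρ_sc = C_j = (1/(j+1)) C(2j, j) (Catalan numbers) and ∫ x^{2j+1} ρ_sc = 0 (odd monomials vanish by symmetry):
  i = 0 (even): a_0 · C_{0} = -2 · 1 = -2
  i = 1 (odd): ∫ x^1 ρ_sc = 0 (vanishes)
  i = 2 (even): a_2 · C_{1} = 4 · 1 = 4
  i = 4 (even): a_4 · C_{2} = -4 · 2 = -8
  i = 5 (odd): ∫ x^5 ρ_sc = 0 (vanishes)
  i = 6 (even): a_6 · C_{3} = -3 · 5 = -15

Summing the contributions: ∫_{−2}^{2} p(x) ρ_sc(x) dx = (-2) + 4 + (-8) + (-15) = -21.


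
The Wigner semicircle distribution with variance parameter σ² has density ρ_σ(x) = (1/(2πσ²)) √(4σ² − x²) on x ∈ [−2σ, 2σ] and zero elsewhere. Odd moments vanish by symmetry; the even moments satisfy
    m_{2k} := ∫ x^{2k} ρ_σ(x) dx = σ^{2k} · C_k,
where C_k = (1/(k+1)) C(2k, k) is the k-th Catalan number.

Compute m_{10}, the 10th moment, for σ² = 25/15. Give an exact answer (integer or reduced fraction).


By the scaled semicircle moment identity, m_{2k} = σ^{2k} · C_k with k = 5.
C_5 = (1/(k+1)) · C(2k, k) = (1/6) · C(10, 5) = (1/6) · 252 = 42.
σ^{2k} = (σ²)^k = (25/15)^5 = 3125/243.

Therefore m_{10} = σ^{10} · C_5 = (3125/243) · 42 = 43750/81.


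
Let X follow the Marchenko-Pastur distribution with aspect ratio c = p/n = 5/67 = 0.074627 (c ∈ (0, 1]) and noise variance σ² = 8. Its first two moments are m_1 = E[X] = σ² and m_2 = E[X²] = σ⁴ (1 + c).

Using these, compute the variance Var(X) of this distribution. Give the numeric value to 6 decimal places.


m_1 = E[X] = σ² = 8, so m_1² = 64.
m_2 = E[X²] = σ⁴ (1 + c) = 64 · (1 + 0.074627) = 64 · 1.074627 = 68.776119.
(Note m_2 − m_1² simplifies to c · σ⁴ = 0.074627 · 64.)

Var(X) = m_2 − m_1² = 68.776119 − 64 = 4.776119.


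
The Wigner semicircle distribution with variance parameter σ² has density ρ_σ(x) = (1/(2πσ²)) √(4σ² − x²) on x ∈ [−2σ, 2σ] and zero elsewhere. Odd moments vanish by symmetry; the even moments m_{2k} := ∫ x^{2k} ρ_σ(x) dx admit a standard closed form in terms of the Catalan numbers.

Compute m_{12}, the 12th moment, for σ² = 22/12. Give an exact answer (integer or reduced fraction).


By the scaled semicircle moment identity, m_{2k} = σ^{2k} · C_k with k = 6.
C_6 = (1/(k+1)) · C(2k, k) = (1/7) · C(12, 6) = (1/7) · 924 = 132.
σ^{2k} = (σ²)^k = (22/12)^6 = 1771561/46656.

Therefore m_{12} = σ^{12} · C_6 = (1771561/46656) · 132 = 19487171/3888.


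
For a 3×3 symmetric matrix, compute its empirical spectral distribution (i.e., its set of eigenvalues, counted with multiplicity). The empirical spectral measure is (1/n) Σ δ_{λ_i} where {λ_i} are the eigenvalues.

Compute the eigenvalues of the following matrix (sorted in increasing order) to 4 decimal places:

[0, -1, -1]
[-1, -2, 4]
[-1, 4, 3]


Since M is real symmetric, all three eigenvalues are real; they are the roots of det(λI − M) = λ³ − (tr M) λ² + s λ − det M, where s is the sum of the principal 2×2 minors.
tr M = 0 + (-2) + 3 = 1.
s = (0·(-2) − (-1)²) + (0·3 − (-1)²) + ((-2)·3 − 4²) = -1 + (-1) + (-22) = -24.
det M (expand along row 1) = 0·(-22) − (-1)·1 + (-1)·(-6) = 7.
Characteristic polynomial: λ³ − λ² − 24λ − 7 = 0.
Substitute λ = y + (tr M)/3 = y + 0.333333 to remove the quadratic term: y³ + p·y + q = 0 with p = s − (tr M)²/3 = -24.333333 and q = −2(tr M)³/27 + (tr M)·s/3 − det M = -15.074074.
Three real roots ⇒ use the trigonometric (Viète) form: r = 2√(−p/3) = 5.696002, φ = arccos(3q/(p·r)) = arccos(0.326272) = 1.238439 rad.
y_k = r·cos(φ/3 − 2πk/3) for k = 0, 1, 2 gives y = 5.217515, -0.629746, -4.587769.
λ_k = y_k + 0.333333 gives λ = 5.5508, -0.2964, -4.2544 (check: the sum is 1.0000 = tr M).

Eigenvalues sorted in increasing order: [-4.2544, -0.2964, 5.5508].


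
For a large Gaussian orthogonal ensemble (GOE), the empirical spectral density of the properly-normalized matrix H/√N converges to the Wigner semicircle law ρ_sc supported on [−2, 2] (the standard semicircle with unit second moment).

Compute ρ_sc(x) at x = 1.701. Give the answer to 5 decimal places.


ρ_sc(x) = (1/(2π)) √(4 − x²). With x = 1.701:
  4 − x² = 4 − (1.701)² = 4 − 2.893401 = 1.106599.
  √(4 − x²) = 1.051950.
  1/(2π) = 0.159155.
  ρ_sc(1.701) = 0.159155 · 1.051950 = 0.167423.

Rounded to 5 decimal places: ρ_sc(1.701) ≈ 0.16742.


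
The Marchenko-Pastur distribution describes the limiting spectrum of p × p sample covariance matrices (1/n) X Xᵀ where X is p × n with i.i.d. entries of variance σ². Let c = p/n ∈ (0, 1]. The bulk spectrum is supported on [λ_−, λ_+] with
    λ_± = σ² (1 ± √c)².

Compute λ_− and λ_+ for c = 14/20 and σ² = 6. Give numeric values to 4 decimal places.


c = 14/20 = 0.700000; √c = 0.836660.
λ_− = σ² (1 − √c)² = 6 · (1 − 0.836660)² = 6 · (0.163340)² = 0.160080.
λ_+ = σ² (1 + √c)² = 6 · (1 + 0.836660)² = 6 · (1.836660)² = 20.239920.

Rounded to 4 decimal places: λ_− ≈ 0.1601, λ_+ ≈ 20.2399.


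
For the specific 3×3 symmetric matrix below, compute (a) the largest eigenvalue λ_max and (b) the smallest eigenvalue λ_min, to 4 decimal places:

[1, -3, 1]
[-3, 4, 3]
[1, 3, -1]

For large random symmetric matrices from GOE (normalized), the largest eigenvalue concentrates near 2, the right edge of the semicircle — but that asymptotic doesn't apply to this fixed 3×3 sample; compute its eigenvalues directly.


Since M is real symmetric, all three eigenvalues are real; they are the roots of det(λI − M) = λ³ − (tr M) λ² + s λ − det M, where s is the sum of the principal 2×2 minors.
tr M = 1 + 4 + (-1) = 4.
s = (1·4 − (-3)²) + (1·(-1) − 1²) + (4·(-1) − 3²) = -5 + (-2) + (-13) = -20.
det M (expand along row 1) = 1·(-13) − (-3)·0 + 1·(-13) = -26.
Characteristic polynomial: λ³ − 4λ² − 20λ + 26 = 0.
Substitute λ = y + (tr M)/3 = y + 1.333333 to remove the quadratic term: y³ + p·y + q = 0 with p = s − (tr M)²/3 = -25.333333 and q = −2(tr M)³/27 + (tr M)·s/3 − det M = -5.407407.
Three real roots ⇒ use the trigonometric (Viète) form: r = 2√(−p/3) = 5.811865, φ = arccos(3q/(p·r)) = arccos(0.110180) = 1.460392 rad.
y_k = r·cos(φ/3 − 2πk/3) for k = 0, 1, 2 gives y = 5.136733, -0.213836, -4.922897.
λ_k = y_k + 1.333333 gives λ = 6.4701, 1.1195, -3.5896 (check: the sum is 4.0000 = tr M).

Hence λ_max = 6.4701 and λ_min = -3.5896.


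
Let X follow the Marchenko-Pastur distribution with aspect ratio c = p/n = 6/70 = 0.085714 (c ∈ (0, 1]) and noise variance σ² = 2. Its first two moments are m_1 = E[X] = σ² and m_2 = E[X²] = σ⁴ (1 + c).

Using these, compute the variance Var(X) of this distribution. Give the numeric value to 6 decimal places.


m_1 = E[X] = σ² = 2, so m_1² = 4.
m_2 = E[X²] = σ⁴ (1 + c) = 4 · (1 + 0.085714) = 4 · 1.085714 = 4.342857.
(Note m_2 − m_1² simplifies to c · σ⁴ = 0.085714 · 4.)

Var(X) = m_2 − m_1² = 4.342857 − 4 = 0.342857.


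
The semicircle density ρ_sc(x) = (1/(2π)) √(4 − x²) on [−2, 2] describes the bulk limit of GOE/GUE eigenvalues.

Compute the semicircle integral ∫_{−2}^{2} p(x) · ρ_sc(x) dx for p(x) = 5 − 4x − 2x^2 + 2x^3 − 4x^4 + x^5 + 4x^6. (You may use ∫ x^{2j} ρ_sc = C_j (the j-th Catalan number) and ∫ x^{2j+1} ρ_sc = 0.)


Write p(x) = Σ a_i x^i, split into monomials and integrate each against ρ_sc separately.
Using ∫ x^{2j} ρ_sc = C_j = (1/(j+1)) C(2j, j) (Catalan numbers) and ∫ x^{2j+1} ρ_sc = 0 (odd monomials vanish by symmetry):
  i = 0 (even): a_0 · C_{0} = 5 · 1 = 5
  i = 1 (odd): ∫ x^1 ρ_sc = 0 (vanishes)
  i = 2 (even): a_2 · C_{1} = -2 · 1 = -2
  i = 3 (odd): ∫ x^3 ρ_sc = 0 (vanishes)
  i = 4 (even): a_4 · C_{2} = -4 · 2 = -8
  i = 5 (odd): ∫ x^5 ρ_sc = 0 (vanishes)
  i = 6 (even): a_6 · C_{3} = 4 · 5 = 20

Summing the contributions: ∫_{−2}^{2} p(x) ρ_sc(x) dx = 5 + (-2) + (-8) + 20 = 15.


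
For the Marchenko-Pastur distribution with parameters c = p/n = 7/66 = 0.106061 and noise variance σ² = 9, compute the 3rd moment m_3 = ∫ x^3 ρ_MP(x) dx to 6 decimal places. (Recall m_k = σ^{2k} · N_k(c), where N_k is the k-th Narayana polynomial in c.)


E[X³] = σ⁶ (1 + 3c + c²) (third MP moment). With σ² = 9 (so σ⁶ = 729) and c = 7/66 = 0.106061: E[X³] = 729 · (1 + 3·0.106061 + (0.106061)²) = 729 · 1.329431.

So E[X^3] = 969.154959.


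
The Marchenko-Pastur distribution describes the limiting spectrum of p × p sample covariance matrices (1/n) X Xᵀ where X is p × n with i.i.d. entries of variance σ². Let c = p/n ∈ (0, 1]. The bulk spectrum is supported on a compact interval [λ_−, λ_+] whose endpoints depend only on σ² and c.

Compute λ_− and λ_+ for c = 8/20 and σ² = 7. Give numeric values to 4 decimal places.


c = 8/20 = 0.400000; √c = 0.632456.
λ_− = σ² (1 − √c)² = 7 · (1 − 0.632456)² = 7 · (0.367544)² = 0.945623.
λ_+ = σ² (1 + √c)² = 7 · (1 + 0.632456)² = 7 · (1.632456)² = 18.654377.

Rounded to 4 decimal places: λ_− ≈ 0.9456, λ_+ ≈ 18.6544.


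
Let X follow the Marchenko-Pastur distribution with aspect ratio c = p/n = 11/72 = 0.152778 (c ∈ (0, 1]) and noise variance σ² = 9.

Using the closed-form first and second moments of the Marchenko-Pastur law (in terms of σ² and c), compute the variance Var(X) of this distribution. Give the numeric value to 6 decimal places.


Recall the MP moments m_1 = E[X] = σ² and m_2 = E[X²] = σ⁴ (1 + c).
m_1 = E[X] = σ² = 9, so m_1² = 81.
m_2 = E[X²] = σ⁴ (1 + c) = 81 · (1 + 0.152778) = 81 · 1.152778 = 93.375000.
(Note m_2 − m_1² simplifies to c · σ⁴ = 0.152778 · 81.)

Var(X) = m_2 − m_1² = 93.375000 − 81 = 12.375000.


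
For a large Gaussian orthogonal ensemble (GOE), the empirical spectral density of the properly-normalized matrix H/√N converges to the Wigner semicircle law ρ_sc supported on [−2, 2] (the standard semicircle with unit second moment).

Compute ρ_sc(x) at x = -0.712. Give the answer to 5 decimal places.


ρ_sc(x) = (1/(2π)) √(4 − x²). With x = -0.712:
  4 − x² = 4 − (-0.712)² = 4 − 0.506944 = 3.493056.
  √(4 − x²) = 1.868972.
  1/(2π) = 0.159155.
  ρ_sc(-0.712) = 0.159155 · 1.868972 = 0.297456.

Rounded to 5 decimal places: ρ_sc(-0.712) ≈ 0.29746.


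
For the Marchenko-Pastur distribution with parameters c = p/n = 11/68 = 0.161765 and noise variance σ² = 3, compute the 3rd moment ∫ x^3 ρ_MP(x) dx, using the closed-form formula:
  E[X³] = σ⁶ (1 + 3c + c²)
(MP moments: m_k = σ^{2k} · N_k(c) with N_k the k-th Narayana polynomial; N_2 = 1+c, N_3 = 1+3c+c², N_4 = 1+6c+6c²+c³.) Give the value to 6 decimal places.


E[X³] = σ⁶ (1 + 3c + c²) (third MP moment). With σ² = 3 (so σ⁶ = 27) and c = 11/68 = 0.161765: E[X³] = 27 · (1 + 3·0.161765 + (0.161765)²) = 27 · 1.511462.

So E[X^3] = 40.809472.


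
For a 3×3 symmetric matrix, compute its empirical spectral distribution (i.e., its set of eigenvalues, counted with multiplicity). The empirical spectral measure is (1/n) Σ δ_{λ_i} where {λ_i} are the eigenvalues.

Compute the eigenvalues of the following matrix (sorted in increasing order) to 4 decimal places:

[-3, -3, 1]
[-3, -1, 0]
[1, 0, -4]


Since M is real symmetric, all three eigenvalues are real; they are the roots of det(λI − M) = λ³ − (tr M) λ² + s λ − det M, where s is the sum of the principal 2×2 minors.
tr M = -3 + (-1) + (-4) = -8.
s = ((-3)·(-1) − (-3)²) + ((-3)·(-4) − 1²) + ((-1)·(-4) − 0²) = -6 + 11 + 4 = 9.
det M (expand along row 1) = (-3)·4 − (-3)·12 + 1·1 = 25.
Characteristic polynomial: λ³ + 8λ² + 9λ − 25 = 0.
Substitute λ = y + (tr M)/3 = y − 2.666667 to remove the quadratic term: y³ + p·y + q = 0 with p = s − (tr M)²/3 = -12.333333 and q = −2(tr M)³/27 + (tr M)·s/3 − det M = -11.074074.
Three real roots ⇒ use the trigonometric (Viète) form: r = 2√(−p/3) = 4.055175, φ = arccos(3q/(p·r)) = arccos(0.664261) = 0.844292 rad.
y_k = r·cos(φ/3 − 2πk/3) for k = 0, 1, 2 gives y = 3.895641, -0.972464, -2.923177.
λ_k = y_k − 2.666667 gives λ = 1.2290, -3.6391, -5.5898 (check: the sum is -8.0000 = tr M).

Eigenvalues sorted in increasing order: [-5.5898, -3.6391, 1.2290].


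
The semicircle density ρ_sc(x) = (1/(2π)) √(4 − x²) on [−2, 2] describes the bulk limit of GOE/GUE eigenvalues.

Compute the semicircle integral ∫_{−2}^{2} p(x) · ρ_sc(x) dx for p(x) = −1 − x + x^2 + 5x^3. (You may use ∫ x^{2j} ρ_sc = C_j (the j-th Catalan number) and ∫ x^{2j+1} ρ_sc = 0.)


Write p(x) = Σ a_i x^i, split into monomials and integrate each against ρ_sc separately.
Using ∫ x^{2j} ρ_sc = C_j = (1/(j+1)) C(2j, j) (Catalan numbers) and ∫ x^{2j+1} ρ_sc = 0 (odd monomials vanish by symmetry):
  i = 0 (even): a_0 · C_{0} = -1 · 1 = -1
  i = 1 (odd): ∫ x^1 ρ_sc = 0 (vanishes)
  i = 2 (even): a_2 · C_{1} = 1 · 1 = 1
  i = 3 (odd): ∫ x^3 ρ_sc = 0 (vanishes)

Summing the contributions: ∫_{−2}^{2} p(x) ρ_sc(x) dx = (-1) + 1 = 0.


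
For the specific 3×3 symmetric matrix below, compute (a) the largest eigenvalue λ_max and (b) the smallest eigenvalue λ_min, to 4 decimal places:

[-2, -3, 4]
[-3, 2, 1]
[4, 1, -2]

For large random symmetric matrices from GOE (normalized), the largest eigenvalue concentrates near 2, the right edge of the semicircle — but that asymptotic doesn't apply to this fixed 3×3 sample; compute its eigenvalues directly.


Since M is real symmetric, all three eigenvalues are real; they are the roots of det(λI − M) = λ³ − (tr M) λ² + s λ − det M, where s is the sum of the principal 2×2 minors.
tr M = -2 + 2 + (-2) = -2.
s = ((-2)·2 − (-3)²) + ((-2)·(-2) − 4²) + (2·(-2) − 1²) = -13 + (-12) + (-5) = -30.
det M (expand along row 1) = (-2)·(-5) − (-3)·2 + 4·(-11) = -28.
Characteristic polynomial: λ³ + 2λ² − 30λ + 28 = 0.
Substitute λ = y + (tr M)/3 = y − 0.666667 to remove the quadratic term: y³ + p·y + q = 0 with p = s − (tr M)²/3 = -31.333333 and q = −2(tr M)³/27 + (tr M)·s/3 − det M = 48.592593.
Three real roots ⇒ use the trigonometric (Viète) form: r = 2√(−p/3) = 6.463573, φ = arccos(3q/(p·r)) = arccos(-0.719800) = 2.374311 rad.
y_k = r·cos(φ/3 − 2πk/3) for k = 0, 1, 2 gives y = 4.542753, 1.710568, -6.253321.
λ_k = y_k − 0.666667 gives λ = 3.8761, 1.0439, -6.9200 (check: the sum is -2.0000 = tr M).

Hence λ_max = 3.8761 and λ_min = -6.9200.


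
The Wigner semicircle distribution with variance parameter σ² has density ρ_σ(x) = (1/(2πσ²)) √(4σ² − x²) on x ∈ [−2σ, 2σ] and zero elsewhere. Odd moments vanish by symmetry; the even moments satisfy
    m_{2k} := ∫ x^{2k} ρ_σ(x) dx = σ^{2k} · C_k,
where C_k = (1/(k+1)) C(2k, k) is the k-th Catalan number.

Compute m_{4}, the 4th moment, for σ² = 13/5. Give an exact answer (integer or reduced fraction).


By the scaled semicircle moment identity, m_{2k} = σ^{2k} · C_k with k = 2.
C_2 = (1/(k+1)) · C(2k, k) = (1/3) · C(4, 2) = (1/3) · 6 = 2.
σ^{2k} = (σ²)^k = (13/5)^2 = 169/25.

Therefore m_{4} = σ^{4} · C_2 = (169/25) · 2 = 338/25.


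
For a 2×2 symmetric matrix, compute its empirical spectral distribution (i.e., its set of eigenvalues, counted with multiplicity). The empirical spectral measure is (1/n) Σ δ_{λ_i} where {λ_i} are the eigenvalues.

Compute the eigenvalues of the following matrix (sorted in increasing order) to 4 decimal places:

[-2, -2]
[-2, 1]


Since M is real symmetric, both eigenvalues are real; they are the roots of det(λI − M) = λ² − (tr M) λ + det M.
tr M = -2 + 1 = -1.
det M = (-2)·1 − (-2)² = -2 − 4 = -6.
Characteristic polynomial: λ² + λ − 6 = 0.
Discriminant Δ = (tr M)² − 4·det M = 1 − (-24) = 25; √Δ = 5.000000.
λ = (tr M ± √Δ)/2 = (-1 ± 5.000000)/2, giving (tr M − √Δ)/2 = -3.0000 and (tr M + √Δ)/2 = 2.0000.

Eigenvalues sorted in increasing order: [-3.0000, 2.0000].


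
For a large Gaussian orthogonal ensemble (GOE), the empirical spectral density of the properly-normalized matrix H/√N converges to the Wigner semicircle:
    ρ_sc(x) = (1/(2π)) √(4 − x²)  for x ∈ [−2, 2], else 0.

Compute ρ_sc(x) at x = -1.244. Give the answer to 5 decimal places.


ρ_sc(x) = (1/(2π)) √(4 − x²). With x = -1.244:
  4 − x² = 4 − (-1.244)² = 4 − 1.547536 = 2.452464.
  √(4 − x²) = 1.566034.
  1/(2π) = 0.159155.
  ρ_sc(-1.244) = 0.159155 · 1.566034 = 0.249242.

Rounded to 5 decimal places: ρ_sc(-1.244) ≈ 0.24924.


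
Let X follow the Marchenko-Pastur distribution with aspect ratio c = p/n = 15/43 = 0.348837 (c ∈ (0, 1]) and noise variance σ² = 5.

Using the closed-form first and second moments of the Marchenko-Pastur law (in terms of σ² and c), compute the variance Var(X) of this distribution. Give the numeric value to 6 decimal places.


Recall the MP moments m_1 = E[X] = σ² and m_2 = E[X²] = σ⁴ (1 + c).
m_1 = E[X] = σ² = 5, so m_1² = 25.
m_2 = E[X²] = σ⁴ (1 + c) = 25 · (1 + 0.348837) = 25 · 1.348837 = 33.720930.
(Note m_2 − m_1² simplifies to c · σ⁴ = 0.348837 · 25.)

Var(X) = m_2 − m_1² = 33.720930 − 25 = 8.720930.


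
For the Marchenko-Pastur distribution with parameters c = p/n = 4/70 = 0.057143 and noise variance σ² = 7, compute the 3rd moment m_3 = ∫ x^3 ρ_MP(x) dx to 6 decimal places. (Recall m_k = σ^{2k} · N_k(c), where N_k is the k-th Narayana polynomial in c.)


E[X³] = σ⁶ (1 + 3c + c²) (third MP moment). With σ² = 7 (so σ⁶ = 343) and c = 4/70 = 0.057143: E[X³] = 343 · (1 + 3·0.057143 + (0.057143)²) = 343 · 1.174694.

So E[X^3] = 402.920000.


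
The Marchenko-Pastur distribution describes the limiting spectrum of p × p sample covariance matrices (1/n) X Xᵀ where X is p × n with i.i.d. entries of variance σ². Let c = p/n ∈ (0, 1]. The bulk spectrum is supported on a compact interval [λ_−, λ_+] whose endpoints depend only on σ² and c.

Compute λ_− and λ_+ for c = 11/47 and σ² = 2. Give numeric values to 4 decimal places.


c = 11/47 = 0.234043; √c = 0.483779.
λ_− = σ² (1 − √c)² = 2 · (1 − 0.483779)² = 2 · (0.516221)² = 0.532967.
λ_+ = σ² (1 + √c)² = 2 · (1 + 0.483779)² = 2 · (1.483779)² = 4.403203.

Rounded to 4 decimal places: λ_− ≈ 0.5330, λ_+ ≈ 4.4032.


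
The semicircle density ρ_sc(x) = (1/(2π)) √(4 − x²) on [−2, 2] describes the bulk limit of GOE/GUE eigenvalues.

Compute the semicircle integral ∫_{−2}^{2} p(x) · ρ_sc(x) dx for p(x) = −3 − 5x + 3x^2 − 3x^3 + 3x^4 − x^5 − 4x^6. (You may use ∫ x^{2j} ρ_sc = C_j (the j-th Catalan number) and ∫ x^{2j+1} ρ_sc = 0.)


Write p(x) = Σ a_i x^i, split into monomials and integrate each against ρ_sc separately.
Using ∫ x^{2j} ρ_sc = C_j = (1/(j+1)) C(2j, j) (Catalan numbers) and ∫ x^{2j+1} ρ_sc = 0 (odd monomials vanish by symmetry):
  i = 0 (even): a_0 · C_{0} = -3 · 1 = -3
  i = 1 (odd): ∫ x^1 ρ_sc = 0 (vanishes)
  i = 2 (even): a_2 · C_{1} = 3 · 1 = 3
  i = 3 (odd): ∫ x^3 ρ_sc = 0 (vanishes)
  i = 4 (even): a_4 · C_{2} = 3 · 2 = 6
  i = 5 (odd): ∫ x^5 ρ_sc = 0 (vanishes)
  i = 6 (even): a_6 · C_{3} = -4 · 5 = -20

Summing the contributions: ∫_{−2}^{2} p(x) ρ_sc(x) dx = (-3) + 3 + 6 + (-20) = -14.


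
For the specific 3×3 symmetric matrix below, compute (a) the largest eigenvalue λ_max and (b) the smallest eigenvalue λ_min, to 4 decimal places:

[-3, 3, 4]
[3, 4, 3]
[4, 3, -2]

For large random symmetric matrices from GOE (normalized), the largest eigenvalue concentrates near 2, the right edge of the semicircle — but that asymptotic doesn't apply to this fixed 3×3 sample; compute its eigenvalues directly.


Since M is real symmetric, all three eigenvalues are real; they are the roots of det(λI − M) = λ³ − (tr M) λ² + s λ − det M, where s is the sum of the principal 2×2 minors.
tr M = -3 + 4 + (-2) = -1.
s = ((-3)·4 − 3²) + ((-3)·(-2) − 4²) + (4·(-2) − 3²) = -21 + (-10) + (-17) = -48.
det M (expand along row 1) = (-3)·(-17) − 3·(-18) + 4·(-7) = 77.
Characteristic polynomial: λ³ + λ² − 48λ − 77 = 0.
Substitute λ = y + (tr M)/3 = y − 0.333333 to remove the quadratic term: y³ + p·y + q = 0 with p = s − (tr M)²/3 = -48.333333 and q = −2(tr M)³/27 + (tr M)·s/3 − det M = -60.925926.
Three real roots ⇒ use the trigonometric (Viète) form: r = 2√(−p/3) = 8.027730, φ = arccos(3q/(p·r)) = arccos(0.471068) = 1.080295 rad.
y_k = r·cos(φ/3 − 2πk/3) for k = 0, 1, 2 gives y = 7.512849, -1.306698, -6.206151.
λ_k = y_k − 0.333333 gives λ = 7.1795, -1.6400, -6.5395 (check: the sum is -1.0000 = tr M).

Hence λ_max = 7.1795 and λ_min = -6.5395.


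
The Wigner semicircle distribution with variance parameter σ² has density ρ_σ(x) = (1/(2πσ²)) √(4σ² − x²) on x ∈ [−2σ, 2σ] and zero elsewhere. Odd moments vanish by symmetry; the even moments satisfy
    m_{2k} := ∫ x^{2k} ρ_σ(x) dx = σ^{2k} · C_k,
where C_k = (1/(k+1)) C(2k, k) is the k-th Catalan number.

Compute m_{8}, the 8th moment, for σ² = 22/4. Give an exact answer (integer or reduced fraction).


By the scaled semicircle moment identity, m_{2k} = σ^{2k} · C_k with k = 4.
C_4 = (1/(k+1)) · C(2k, k) = (1/5) · C(8, 4) = (1/5) · 70 = 14.
σ^{2k} = (σ²)^k = (22/4)^4 = 14641/16.

Therefore m_{8} = σ^{8} · C_4 = (14641/16) · 14 = 102487/8.


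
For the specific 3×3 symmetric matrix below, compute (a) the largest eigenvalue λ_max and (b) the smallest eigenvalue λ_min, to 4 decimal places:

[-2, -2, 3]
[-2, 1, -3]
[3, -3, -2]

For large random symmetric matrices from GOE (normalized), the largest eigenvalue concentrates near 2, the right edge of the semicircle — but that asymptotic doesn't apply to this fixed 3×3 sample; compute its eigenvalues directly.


Since M is real symmetric, all three eigenvalues are real; they are the roots of det(λI − M) = λ³ − (tr M) λ² + s λ − det M, where s is the sum of the principal 2×2 minors.
tr M = -2 + 1 + (-2) = -3.
s = ((-2)·1 − (-2)²) + ((-2)·(-2) − 3²) + (1·(-2) − (-3)²) = -6 + (-5) + (-11) = -22.
det M (expand along row 1) = (-2)·(-11) − (-2)·13 + 3·3 = 57.
Characteristic polynomial: λ³ + 3λ² − 22λ − 57 = 0.
Substitute λ = y + (tr M)/3 = y − 1.000000 to remove the quadratic term: y³ + p·y + q = 0 with p = s − (tr M)²/3 = -25.000000 and q = −2(tr M)³/27 + (tr M)·s/3 − det M = -33.000000.
Three real roots ⇒ use the trigonometric (Viète) form: r = 2√(−p/3) = 5.773503, φ = arccos(3q/(p·r)) = arccos(0.685892) = 0.814967 rad.
y_k = r·cos(φ/3 − 2πk/3) for k = 0, 1, 2 gives y = 5.561776, -1.439254, -4.122523.
λ_k = y_k − 1.000000 gives λ = 4.5618, -2.4393, -5.1225 (check: the sum is -3.0000 = tr M).

Hence λ_max = 4.5618 and λ_min = -5.1225.


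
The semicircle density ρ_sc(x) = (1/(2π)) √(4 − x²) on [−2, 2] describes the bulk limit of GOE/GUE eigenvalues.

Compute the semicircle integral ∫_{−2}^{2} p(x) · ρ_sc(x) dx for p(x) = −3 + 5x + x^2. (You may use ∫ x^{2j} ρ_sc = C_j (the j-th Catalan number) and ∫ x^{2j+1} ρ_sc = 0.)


Write p(x) = Σ a_i x^i, split into monomials and integrate each against ρ_sc separately.
Using ∫ x^{2j} ρ_sc = C_j = (1/(j+1)) C(2j, j) (Catalan numbers) and ∫ x^{2j+1} ρ_sc = 0 (odd monomials vanish by symmetry):
  i = 0 (even): a_0 · C_{0} = -3 · 1 = -3
  i = 1 (odd): ∫ x^1 ρ_sc = 0 (vanishes)
  i = 2 (even): a_2 · C_{1} = 1 · 1 = 1

Summing the contributions: ∫_{−2}^{2} p(x) ρ_sc(x) dx = (-3) + 1 = -2.


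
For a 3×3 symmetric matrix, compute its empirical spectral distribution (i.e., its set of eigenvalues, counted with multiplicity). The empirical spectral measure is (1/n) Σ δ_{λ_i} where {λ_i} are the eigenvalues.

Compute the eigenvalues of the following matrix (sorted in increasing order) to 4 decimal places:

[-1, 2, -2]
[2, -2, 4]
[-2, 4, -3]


Since M is real symmetric, all three eigenvalues are real; they are the roots of det(λI − M) = λ³ − (tr M) λ² + s λ − det M, where s is the sum of the principal 2×2 minors.
tr M = -1 + (-2) + (-3) = -6.
s = ((-1)·(-2) − 2²) + ((-1)·(-3) − (-2)²) + ((-2)·(-3) − 4²) = -2 + (-1) + (-10) = -13.
det M (expand along row 1) = (-1)·(-10) − 2·2 + (-2)·4 = -2.
Characteristic polynomial: λ³ + 6λ² − 13λ + 2 = 0.
Substitute λ = y + (tr M)/3 = y − 2.000000 to remove the quadratic term: y³ + p·y + q = 0 with p = s − (tr M)²/3 = -25.000000 and q = −2(tr M)³/27 + (tr M)·s/3 − det M = 44.000000.
Three real roots ⇒ use the trigonometric (Viète) form: r = 2√(−p/3) = 5.773503, φ = arccos(3q/(p·r)) = arccos(-0.914523) = 2.725123 rad.
y_k = r·cos(φ/3 − 2πk/3) for k = 0, 1, 2 gives y = 3.550868, 2.167091, -5.717959.
λ_k = y_k − 2.000000 gives λ = 1.5509, 0.1671, -7.7180 (check: the sum is -6.0000 = tr M).

Eigenvalues sorted in increasing order: [-7.7180, 0.1671, 1.5509].
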